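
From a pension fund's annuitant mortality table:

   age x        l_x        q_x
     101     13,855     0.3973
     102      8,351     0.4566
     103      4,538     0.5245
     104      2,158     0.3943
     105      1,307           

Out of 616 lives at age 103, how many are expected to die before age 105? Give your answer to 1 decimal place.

438.6

The relevant probability is 1 − 1,307/4,538 = 0.711988.
Expected number = 616 × 0.711988 = 438.6.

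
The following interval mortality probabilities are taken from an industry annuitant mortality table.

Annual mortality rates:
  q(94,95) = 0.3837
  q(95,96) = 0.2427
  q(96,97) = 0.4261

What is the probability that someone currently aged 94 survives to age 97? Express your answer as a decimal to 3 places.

P(survive 94→97) = (1 − 0.3837) × (1 − 0.2427) × (1 − 0.4261).
= 0.6163 × 0.7573 × 0.5739 = 0.267853.

0.268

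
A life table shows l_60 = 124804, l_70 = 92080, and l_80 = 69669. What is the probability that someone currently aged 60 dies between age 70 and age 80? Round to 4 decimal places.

0.1796

This is the probability of reaching 70 but not 80, conditional on being alive at 60: (l_70 − l_80) / l_60.
= (92080 − 69669) / 124804 = 22411 / 124804 = 0.179570.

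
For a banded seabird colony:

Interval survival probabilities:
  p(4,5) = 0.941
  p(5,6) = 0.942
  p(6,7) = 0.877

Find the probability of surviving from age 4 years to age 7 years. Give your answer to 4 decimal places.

Chaining the interval survival probabilities: 0.941 × 0.942 × 0.877.
= 0.777392.

0.7774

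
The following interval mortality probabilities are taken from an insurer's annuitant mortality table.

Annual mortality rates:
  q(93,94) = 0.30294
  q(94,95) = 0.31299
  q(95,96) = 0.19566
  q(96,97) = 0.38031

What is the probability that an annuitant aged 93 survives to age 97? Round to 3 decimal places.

P(survive 93→97) = (1 − 0.30294) × (1 − 0.31299) × (1 − 0.19566) × (1 − 0.38031).
= 0.69706 × 0.68701 × 0.80434 × 0.61969 = 0.238697.

0.239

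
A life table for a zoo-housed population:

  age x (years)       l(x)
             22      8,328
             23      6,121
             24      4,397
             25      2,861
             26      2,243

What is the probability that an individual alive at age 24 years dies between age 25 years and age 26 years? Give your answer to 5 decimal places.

0.14055

This is the probability of reaching 25 but not 26, conditional on being alive at 24: (l(25) − l(26)) / l(24).
= (2,861 − 2,243) / 4,397 = 618 / 4,397 = 0.140550.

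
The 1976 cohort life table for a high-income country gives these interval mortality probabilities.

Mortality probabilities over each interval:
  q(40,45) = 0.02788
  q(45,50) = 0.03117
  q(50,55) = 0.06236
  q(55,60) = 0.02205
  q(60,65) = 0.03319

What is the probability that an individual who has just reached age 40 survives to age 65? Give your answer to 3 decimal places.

0.835

Survival from 40 to 65 is the product of surviving each interval: (1 − 0.02788) × (1 − 0.03117) × (1 − 0.06236) × (1 − 0.02205) × (1 − 0.03319).
= 0.97212 × 0.96883 × 0.93764 × 0.97795 × 0.96681 = 0.834952.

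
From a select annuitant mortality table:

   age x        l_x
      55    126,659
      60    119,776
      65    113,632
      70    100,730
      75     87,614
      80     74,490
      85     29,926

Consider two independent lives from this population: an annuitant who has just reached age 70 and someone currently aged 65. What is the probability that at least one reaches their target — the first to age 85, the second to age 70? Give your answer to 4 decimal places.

p₁ = l_85/l_70 = 29,926/100,730 = 0.297091; p₂ = l_70/l_65 = 100,730/113,632 = 0.886458.
P(at least one) = 1 − (1−p₁)(1−p₂) = 1 − 0.702909 × 0.113542 = 0.920190.

0.9202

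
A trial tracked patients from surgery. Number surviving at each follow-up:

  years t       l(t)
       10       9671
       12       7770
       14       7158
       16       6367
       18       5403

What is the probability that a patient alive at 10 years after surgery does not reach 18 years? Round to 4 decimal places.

P(die before 18 | alive at 10) = 1 − l(18)/l(10) = 1 − 5403/9671 = (4268)/9671 = 0.441319.

0.4413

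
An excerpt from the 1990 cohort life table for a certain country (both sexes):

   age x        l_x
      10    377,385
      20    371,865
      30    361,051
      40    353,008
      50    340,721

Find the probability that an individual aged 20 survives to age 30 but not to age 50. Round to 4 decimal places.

This is the probability of reaching 30 but not 50, conditional on being alive at 20: (l_30 − l_50) / l_20.
= (361,051 − 340,721) / 371,865 = 20,330 / 371,865 = 0.054670.

0.0547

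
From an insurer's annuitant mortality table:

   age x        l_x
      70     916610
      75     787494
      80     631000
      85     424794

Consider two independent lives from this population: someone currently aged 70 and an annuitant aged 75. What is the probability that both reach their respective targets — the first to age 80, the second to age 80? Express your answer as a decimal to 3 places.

0.552

p₁ = l_80/l_70 = 631000/916610 = 0.688406; p₂ = l_80/l_75 = 631000/787494 = 0.801276.
P(both) = p₁ × p₂ = 0.688406 × 0.801276 = 0.551603.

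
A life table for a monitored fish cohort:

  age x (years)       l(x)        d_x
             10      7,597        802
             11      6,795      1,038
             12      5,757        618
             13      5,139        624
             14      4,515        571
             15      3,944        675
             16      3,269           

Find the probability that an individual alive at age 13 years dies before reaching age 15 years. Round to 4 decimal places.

0.2325

P(die before 15 | alive at 13) = 1 − l(15)/l(13) = 1 − 3,944/5,139 = (1,195)/5,139 = 0.232536.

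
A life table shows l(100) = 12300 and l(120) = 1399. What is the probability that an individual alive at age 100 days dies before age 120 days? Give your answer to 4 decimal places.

0.8863

P(die before 120 | alive at 100) = 1 − l(120)/l(100) = 1 − 1399/12300 = (10901)/12300 = 0.886260.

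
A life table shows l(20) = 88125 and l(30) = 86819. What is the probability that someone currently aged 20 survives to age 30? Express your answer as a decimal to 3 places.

0.985

The conditional survival probability is l(30)/l(20) = 86819/88125 = 0.985180.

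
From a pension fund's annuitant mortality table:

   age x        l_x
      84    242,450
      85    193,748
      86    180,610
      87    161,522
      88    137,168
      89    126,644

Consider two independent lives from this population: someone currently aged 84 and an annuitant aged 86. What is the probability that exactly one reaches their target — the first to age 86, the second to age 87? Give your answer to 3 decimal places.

p₁ = l_86/l_84 = 180,610/242,450 = 0.744937; p₂ = l_87/l_86 = 161,522/180,610 = 0.894314.
P(exactly one) = p₁(1−p₂) + (1−p₁)p₂ = 0.078729 + 0.228106 = 0.306836.

0.307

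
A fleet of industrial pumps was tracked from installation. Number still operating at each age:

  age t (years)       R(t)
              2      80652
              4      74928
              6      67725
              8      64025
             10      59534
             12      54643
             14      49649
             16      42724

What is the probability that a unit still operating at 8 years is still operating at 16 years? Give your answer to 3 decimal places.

0.667

The conditional survival probability is R(16)/R(8) = 42724/64025 = 0.667302.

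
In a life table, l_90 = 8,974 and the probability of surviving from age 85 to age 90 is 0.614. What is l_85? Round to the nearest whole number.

14616

l_85 = l_90 / p = 8,974 / 0.614 = 14616.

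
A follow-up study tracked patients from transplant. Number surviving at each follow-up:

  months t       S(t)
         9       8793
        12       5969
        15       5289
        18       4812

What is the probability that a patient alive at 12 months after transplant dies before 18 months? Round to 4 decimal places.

P(die before 18 | alive at 12) = 1 − S(18)/S(12) = 1 − 4812/5969 = (1157)/5969 = 0.193835.

0.1938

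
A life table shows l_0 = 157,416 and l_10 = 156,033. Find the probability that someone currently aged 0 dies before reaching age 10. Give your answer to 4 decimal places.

P(die before 10 | alive at 0) = 1 − l_10/l_0 = 1 − 156,033/157,416 = (1,383)/157,416 = 0.008786.

0.0088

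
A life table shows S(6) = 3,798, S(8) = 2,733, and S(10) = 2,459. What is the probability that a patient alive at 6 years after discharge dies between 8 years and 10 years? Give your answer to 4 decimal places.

0.0721

This is the probability of reaching 8 but not 10, conditional on being alive at 6: (S(8) − S(10)) / S(6).
= (2,733 − 2,459) / 3,798 = 274 / 3,798 = 0.072143.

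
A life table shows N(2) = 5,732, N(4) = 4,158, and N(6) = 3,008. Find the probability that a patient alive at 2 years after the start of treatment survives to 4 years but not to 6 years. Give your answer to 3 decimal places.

0.201

This is the probability of reaching 4 but not 6, conditional on being alive at 2: (N(4) − N(6)) / N(2).
= (4,158 − 3,008) / 5,732 = 1,150 / 5,732 = 0.200628.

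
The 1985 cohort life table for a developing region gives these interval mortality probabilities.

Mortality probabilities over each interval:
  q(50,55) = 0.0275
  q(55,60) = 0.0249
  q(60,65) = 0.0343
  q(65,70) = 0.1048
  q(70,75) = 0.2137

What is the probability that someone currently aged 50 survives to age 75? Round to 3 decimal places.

0.645

P(survive 50→75) = (1 − 0.0275) × (1 − 0.0249) × (1 − 0.0343) × (1 − 0.1048) × (1 − 0.2137).
= 0.9725 × 0.9751 × 0.9657 × 0.8952 × 0.7863 = 0.644599.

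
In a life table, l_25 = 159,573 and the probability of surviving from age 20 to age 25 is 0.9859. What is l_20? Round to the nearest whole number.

l_20 = l_25 / p = 159,573 / 0.9859 = 161855.

161855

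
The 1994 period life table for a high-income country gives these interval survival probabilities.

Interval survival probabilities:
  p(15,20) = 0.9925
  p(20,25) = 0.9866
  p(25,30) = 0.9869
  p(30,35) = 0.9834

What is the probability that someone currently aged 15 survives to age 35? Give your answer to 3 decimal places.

Survival from 15 to 35 is the product of surviving each interval: 0.9925 × 0.9866 × 0.9869 × 0.9834.
= 0.950331.

0.950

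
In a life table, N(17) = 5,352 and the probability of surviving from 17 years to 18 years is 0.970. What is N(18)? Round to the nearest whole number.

5191

N(18) = N(17) × p = 5,352 × 0.970 = 5191.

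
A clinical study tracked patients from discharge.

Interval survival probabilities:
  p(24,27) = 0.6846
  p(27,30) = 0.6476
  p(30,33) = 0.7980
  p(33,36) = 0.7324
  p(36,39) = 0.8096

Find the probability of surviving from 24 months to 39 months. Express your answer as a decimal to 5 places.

P(survive 24→39) = 0.6846 × 0.6476 × 0.7980 × 0.7324 × 0.8096.
= 0.209781.

0.20978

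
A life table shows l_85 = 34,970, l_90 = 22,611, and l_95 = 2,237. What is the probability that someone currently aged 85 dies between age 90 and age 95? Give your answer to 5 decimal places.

We want 5|5q85 = (l_90 − l_95)/l_85.
This is the probability of reaching 90 but not 95, conditional on being alive at 85: (l_90 − l_95) / l_85.
= (22,611 − 2,237) / 34,970 = 20,374 / 34,970 = 0.582614.

0.58261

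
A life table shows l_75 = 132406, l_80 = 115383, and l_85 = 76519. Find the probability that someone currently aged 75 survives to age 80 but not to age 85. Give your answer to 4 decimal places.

We want 5|5q75 = (l_80 − l_85)/l_75.
This is the probability of reaching 80 but not 85, conditional on being alive at 75: (l_80 − l_85) / l_75.
= (115383 − 76519) / 132406 = 38864 / 132406 = 0.293521.

0.2935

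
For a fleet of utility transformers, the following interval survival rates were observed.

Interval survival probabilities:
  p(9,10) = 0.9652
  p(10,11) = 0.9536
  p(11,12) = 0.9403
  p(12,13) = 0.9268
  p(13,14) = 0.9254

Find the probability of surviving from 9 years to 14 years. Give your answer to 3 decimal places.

0.742

Survival from 9 to 14 is the product of surviving each interval: 0.9652 × 0.9536 × 0.9403 × 0.9268 × 0.9254.
= 0.742276.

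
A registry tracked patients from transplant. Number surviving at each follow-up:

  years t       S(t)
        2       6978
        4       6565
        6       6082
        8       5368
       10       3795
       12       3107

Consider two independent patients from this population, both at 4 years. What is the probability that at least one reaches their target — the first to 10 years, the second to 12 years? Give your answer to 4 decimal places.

p₁ = S(10)/S(4) = 3795/6565 = 0.578065; p₂ = S(12)/S(4) = 3107/6565 = 0.473267.
P(at least one) = 1 − (1−p₁)(1−p₂) = 1 − 0.421935 × 0.526733 = 0.777753.

0.7778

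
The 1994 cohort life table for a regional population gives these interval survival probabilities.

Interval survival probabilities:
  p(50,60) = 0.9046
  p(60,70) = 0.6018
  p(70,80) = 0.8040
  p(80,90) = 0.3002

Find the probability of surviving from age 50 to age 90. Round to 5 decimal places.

Survival from 50 to 90 is the product of surviving each interval: 0.9046 × 0.6018 × 0.8040 × 0.3002.
= 0.131394.

0.13139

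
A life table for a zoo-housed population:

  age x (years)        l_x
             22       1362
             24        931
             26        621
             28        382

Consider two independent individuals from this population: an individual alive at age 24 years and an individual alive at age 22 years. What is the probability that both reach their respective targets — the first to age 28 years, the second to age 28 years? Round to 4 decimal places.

p₁ = l_28/l_24 = 382/931 = 0.410311; p₂ = l_28/l_22 = 382/1362 = 0.280470.
P(both) = p₁ × p₂ = 0.410311 × 0.280470 = 0.115080.

0.1151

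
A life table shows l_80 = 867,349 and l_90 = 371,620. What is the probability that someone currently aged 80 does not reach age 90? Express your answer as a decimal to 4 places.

0.5715

P(die before 90 | alive at 80) = 1 − l_90/l_80 = 1 − 371,620/867,349 = (495,729)/867,349 = 0.571545.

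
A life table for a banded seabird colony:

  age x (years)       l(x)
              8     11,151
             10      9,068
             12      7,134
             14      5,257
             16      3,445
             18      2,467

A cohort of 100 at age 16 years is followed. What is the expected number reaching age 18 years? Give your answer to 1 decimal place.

The relevant probability is 2,467/3,445 = 0.716110.
Expected number = 100 × 0.716110 = 71.6.

71.6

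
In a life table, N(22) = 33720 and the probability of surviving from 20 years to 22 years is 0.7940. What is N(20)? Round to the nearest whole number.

N(20) = N(22) / p = 33720 / 0.7940 = 42469.

42469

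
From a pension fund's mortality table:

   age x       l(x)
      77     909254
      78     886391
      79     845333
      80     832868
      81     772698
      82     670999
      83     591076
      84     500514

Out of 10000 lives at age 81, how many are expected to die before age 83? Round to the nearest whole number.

2350

The relevant probability is 1 − 591076/772698 = 0.235049.
Expected number = 10000 × 0.235049 = 2350.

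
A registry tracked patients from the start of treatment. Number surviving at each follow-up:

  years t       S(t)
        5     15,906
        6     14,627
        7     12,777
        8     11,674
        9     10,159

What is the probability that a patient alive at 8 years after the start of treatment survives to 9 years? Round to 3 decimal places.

The conditional survival probability is S(9)/S(8) = 10,159/11,674 = 0.870224.

0.870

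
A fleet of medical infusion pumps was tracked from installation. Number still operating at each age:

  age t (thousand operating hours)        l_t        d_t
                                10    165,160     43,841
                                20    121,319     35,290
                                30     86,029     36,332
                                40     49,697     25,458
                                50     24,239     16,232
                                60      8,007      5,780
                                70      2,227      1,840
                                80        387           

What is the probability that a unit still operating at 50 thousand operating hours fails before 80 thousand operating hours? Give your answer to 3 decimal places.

0.984

P(fail before 80 | operational at 50) = 1 − l_80/l_50 = 1 − 387/24,239 = (23,852)/24,239 = 0.984034.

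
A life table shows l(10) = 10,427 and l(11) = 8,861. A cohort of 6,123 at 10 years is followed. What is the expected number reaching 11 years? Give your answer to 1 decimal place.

The relevant probability is 8,861/10,427 = 0.849813.
Expected number = 6,123 × 0.849813 = 5203.4.

5203.4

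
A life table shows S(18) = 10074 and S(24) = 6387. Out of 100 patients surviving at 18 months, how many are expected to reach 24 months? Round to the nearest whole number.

63

The relevant probability is 6387/10074 = 0.634008.
Expected number = 100 × 0.634008 = 63.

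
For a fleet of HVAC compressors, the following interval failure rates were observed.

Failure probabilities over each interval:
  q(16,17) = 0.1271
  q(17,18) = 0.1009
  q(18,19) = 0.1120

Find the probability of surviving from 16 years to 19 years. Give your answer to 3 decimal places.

P(survive 16→19) = (1 − 0.1271) × (1 − 0.1009) × (1 − 0.1120).
= 0.8729 × 0.8991 × 0.8880 = 0.696924.

0.697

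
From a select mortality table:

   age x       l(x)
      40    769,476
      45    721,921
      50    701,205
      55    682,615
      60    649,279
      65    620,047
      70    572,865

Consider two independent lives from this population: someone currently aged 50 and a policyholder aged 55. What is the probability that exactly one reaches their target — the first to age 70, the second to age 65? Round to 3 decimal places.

0.241

p₁ = l(70)/l(50) = 572,865/701,205 = 0.816972; p₂ = l(65)/l(55) = 620,047/682,615 = 0.908341.
P(exactly one) = p₁(1−p₂) + (1−p₁)p₂ = 0.074883 + 0.166252 = 0.241135.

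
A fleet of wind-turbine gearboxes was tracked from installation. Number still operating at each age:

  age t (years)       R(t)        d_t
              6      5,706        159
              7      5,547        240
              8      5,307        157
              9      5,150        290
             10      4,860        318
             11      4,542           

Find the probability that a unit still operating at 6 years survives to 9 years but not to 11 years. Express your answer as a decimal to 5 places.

This is the probability of reaching 9 but not 11, conditional on being operational at 6: (R(9) − R(11)) / R(6).
= (5,150 − 4,542) / 5,706 = 608 / 5,706 = 0.106555.

0.10655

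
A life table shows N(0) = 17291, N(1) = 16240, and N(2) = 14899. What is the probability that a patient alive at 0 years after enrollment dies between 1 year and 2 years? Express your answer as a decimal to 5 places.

0.07755

This is the probability of reaching 1 but not 2, conditional on being alive at 0: (N(1) − N(2)) / N(0).
= (16240 − 14899) / 17291 = 1341 / 17291 = 0.077555.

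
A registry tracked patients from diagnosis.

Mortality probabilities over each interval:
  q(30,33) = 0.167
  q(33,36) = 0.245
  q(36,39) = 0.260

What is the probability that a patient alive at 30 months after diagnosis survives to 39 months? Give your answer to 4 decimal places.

The overall survival probability is (1 − 0.167) × (1 − 0.245) × (1 − 0.260).
= 0.833 × 0.755 × 0.740 = 0.465397.

0.4654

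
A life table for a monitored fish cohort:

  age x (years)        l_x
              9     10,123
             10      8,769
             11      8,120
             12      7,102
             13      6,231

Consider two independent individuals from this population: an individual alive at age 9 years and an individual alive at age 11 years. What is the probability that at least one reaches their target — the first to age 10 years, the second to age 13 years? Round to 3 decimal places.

p₁ = l_10/l_9 = 8,769/10,123 = 0.866245; p₂ = l_13/l_11 = 6,231/8,120 = 0.767365.
P(at least one) = 1 − (1−p₁)(1−p₂) = 1 − 0.133755 × 0.232635 = 0.968884.

0.969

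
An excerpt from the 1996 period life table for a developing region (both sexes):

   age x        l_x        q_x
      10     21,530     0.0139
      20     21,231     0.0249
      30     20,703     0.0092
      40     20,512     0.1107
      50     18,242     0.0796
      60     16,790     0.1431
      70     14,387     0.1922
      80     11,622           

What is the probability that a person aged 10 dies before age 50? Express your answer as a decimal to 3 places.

P(die before 50 | alive at 10) = 1 − l_50/l_10 = 1 − 18,242/21,530 = (3,288)/21,530 = 0.152717.

0.153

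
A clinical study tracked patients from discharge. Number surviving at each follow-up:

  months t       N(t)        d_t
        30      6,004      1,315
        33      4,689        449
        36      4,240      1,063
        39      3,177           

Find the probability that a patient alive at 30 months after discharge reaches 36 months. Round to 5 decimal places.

0.70620

The conditional survival probability is N(36)/N(30) = 4,240/6,004 = 0.706196.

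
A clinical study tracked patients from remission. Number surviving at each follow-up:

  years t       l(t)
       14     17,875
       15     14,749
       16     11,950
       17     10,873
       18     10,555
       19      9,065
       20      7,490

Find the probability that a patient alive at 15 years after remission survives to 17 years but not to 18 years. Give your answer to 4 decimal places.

This is the probability of reaching 17 but not 18, conditional on being alive at 15: (l(17) − l(18)) / l(15).
= (10,873 − 10,555) / 14,749 = 318 / 14,749 = 0.021561.

0.0216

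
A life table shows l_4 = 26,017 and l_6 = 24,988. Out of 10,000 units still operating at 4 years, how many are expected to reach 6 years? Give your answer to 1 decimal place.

The relevant probability is 24,988/26,017 = 0.960449.
Expected number = 10,000 × 0.960449 = 9604.5.

9604.5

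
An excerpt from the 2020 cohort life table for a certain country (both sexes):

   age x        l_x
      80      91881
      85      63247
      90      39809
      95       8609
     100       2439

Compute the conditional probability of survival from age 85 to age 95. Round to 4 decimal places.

0.1361

We want 10p85 = l_95/l_85.
The conditional survival probability is l_95/l_85 = 8609/63247 = 0.136117.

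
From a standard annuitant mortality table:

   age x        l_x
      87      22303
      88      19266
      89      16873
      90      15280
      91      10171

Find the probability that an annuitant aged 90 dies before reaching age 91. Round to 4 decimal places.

0.3344

P(die before 91 | alive at 90) = 1 − l_91/l_90 = 1 − 10171/15280 = (5109)/15280 = 0.334359.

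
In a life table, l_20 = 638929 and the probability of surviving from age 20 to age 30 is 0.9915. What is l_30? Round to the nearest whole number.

633498

l_30 = l_20 × p = 638929 × 0.9915 = 633498.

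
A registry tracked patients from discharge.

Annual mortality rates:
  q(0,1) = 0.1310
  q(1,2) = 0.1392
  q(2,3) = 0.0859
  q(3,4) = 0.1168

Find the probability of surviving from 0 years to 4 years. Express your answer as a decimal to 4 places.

0.6039

Survival from 0 to 4 is the product of surviving each interval: (1 − 0.1310) × (1 − 0.1392) × (1 − 0.0859) × (1 − 0.1168).
= 0.8690 × 0.8608 × 0.9141 × 0.8832 = 0.603914.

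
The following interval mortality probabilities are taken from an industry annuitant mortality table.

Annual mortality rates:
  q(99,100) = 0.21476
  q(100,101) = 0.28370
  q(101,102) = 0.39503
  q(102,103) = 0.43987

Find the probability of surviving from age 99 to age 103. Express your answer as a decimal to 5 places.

Chaining the interval survival probabilities: (1 − 0.21476) × (1 − 0.28370) × (1 − 0.39503) × (1 − 0.43987).
= 0.78524 × 0.71630 × 0.60497 × 0.56013 = 0.190599.

0.19060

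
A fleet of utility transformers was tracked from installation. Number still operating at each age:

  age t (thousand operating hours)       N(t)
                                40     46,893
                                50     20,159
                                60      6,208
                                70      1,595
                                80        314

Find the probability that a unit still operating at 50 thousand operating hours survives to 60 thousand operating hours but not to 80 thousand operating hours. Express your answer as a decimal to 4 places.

This is the probability of reaching 60 but not 80, conditional on being operational at 50: (N(60) − N(80)) / N(50).
= (6,208 − 314) / 20,159 = 5,894 / 20,159 = 0.292376.

0.2924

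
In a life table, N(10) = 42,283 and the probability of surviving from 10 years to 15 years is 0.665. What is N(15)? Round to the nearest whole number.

N(15) = N(10) × p = 42,283 × 0.665 = 28118.

28118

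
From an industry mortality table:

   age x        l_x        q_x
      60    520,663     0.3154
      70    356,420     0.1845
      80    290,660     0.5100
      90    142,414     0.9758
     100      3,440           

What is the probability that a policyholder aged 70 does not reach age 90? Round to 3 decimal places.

0.600

P(die before 90 | alive at 70) = 1 − l_90/l_70 = 1 − 142,414/356,420 = (214,006)/356,420 = 0.600432.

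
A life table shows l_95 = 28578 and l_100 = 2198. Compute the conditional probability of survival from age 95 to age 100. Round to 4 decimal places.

The conditional survival probability is l_100/l_95 = 2198/28578 = 0.076912.

0.0769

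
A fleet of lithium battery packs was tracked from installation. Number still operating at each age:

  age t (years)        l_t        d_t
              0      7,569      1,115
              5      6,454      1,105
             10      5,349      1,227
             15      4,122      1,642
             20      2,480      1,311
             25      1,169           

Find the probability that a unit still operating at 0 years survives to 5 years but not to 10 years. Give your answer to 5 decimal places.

This is the probability of reaching 5 but not 10, conditional on being operational at 0: (l_5 − l_10) / l_0.
= (6,454 − 5,349) / 7,569 = 1,105 / 7,569 = 0.145990.

0.14599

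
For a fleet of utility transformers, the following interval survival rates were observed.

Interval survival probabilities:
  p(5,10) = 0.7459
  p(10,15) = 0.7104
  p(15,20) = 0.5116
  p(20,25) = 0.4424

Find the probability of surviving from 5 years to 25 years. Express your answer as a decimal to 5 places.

0.11993

Survival from 5 to 25 is the product of surviving each interval: 0.7459 × 0.7104 × 0.5116 × 0.4424.
= 0.119930.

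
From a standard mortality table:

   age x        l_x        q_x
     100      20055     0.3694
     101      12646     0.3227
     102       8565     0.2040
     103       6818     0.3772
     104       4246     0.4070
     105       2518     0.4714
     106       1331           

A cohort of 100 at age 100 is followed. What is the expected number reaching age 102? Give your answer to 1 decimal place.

42.7

The relevant probability is 8565/20055 = 0.427076.
Expected number = 100 × 0.427076 = 42.7.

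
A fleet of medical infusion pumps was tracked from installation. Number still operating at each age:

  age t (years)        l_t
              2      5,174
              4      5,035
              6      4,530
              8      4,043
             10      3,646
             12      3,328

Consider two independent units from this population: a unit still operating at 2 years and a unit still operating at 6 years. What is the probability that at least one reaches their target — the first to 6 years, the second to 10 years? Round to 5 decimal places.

0.97571

p₁ = l_6/l_2 = 4,530/5,174 = 0.875532; p₂ = l_10/l_6 = 3,646/4,530 = 0.804857.
P(at least one) = 1 − (1−p₁)(1−p₂) = 1 − 0.124468 × 0.195143 = 0.975711.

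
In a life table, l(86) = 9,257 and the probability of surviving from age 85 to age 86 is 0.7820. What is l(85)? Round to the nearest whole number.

11838

l(85) = l(86) / p = 9,257 / 0.7820 = 11838.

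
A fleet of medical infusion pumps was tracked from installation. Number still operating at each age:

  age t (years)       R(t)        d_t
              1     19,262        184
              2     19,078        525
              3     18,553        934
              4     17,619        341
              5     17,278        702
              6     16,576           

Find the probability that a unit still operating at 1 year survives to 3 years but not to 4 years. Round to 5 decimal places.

0.04849

This is the probability of reaching 3 but not 4, conditional on being operational at 1: (R(3) − R(4)) / R(1).
= (18,553 − 17,619) / 19,262 = 934 / 19,262 = 0.048489.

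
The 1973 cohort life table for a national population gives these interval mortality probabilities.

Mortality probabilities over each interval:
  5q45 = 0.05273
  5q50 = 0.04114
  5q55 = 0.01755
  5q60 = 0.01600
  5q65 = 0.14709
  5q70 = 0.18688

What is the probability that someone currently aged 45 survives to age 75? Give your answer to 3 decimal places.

The overall survival probability is (1 − 0.05273) × (1 − 0.04114) × (1 − 0.01755) × (1 − 0.01600) × (1 − 0.14709) × (1 − 0.18688).
= 0.94727 × 0.95886 × 0.98245 × 0.98400 × 0.85291 × 0.81312 = 0.608965.

0.609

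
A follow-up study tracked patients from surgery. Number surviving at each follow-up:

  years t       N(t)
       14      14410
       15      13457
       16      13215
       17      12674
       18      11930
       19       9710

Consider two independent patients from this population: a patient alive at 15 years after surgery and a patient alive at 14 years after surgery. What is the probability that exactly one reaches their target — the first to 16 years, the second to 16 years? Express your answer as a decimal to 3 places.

p₁ = N(16)/N(15) = 13215/13457 = 0.982017; p₂ = N(16)/N(14) = 13215/14410 = 0.917071.
P(exactly one) = p₁(1−p₂) + (1−p₁)p₂ = 0.081438 + 0.016492 = 0.097929.

0.098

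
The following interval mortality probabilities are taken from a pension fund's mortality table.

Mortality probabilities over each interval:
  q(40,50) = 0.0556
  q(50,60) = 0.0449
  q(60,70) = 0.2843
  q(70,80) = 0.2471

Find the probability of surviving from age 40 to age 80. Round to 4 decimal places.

P(survive 40→80) = (1 − 0.0556) × (1 − 0.0449) × (1 − 0.2843) × (1 − 0.2471).
= 0.9444 × 0.9551 × 0.7157 × 0.7529 = 0.486041.

0.4860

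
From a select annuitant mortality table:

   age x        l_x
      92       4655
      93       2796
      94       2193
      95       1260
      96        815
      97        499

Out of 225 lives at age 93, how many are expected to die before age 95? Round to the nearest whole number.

124

The relevant probability is 1 − 1260/2796 = 0.549356.
Expected number = 225 × 0.549356 = 124.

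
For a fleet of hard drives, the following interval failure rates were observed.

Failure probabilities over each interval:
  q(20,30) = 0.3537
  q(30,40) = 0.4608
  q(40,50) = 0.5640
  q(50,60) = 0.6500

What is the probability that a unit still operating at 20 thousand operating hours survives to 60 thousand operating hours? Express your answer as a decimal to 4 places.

Survival from 20 to 60 is the product of surviving each interval: (1 − 0.3537) × (1 − 0.4608) × (1 − 0.5640) × (1 − 0.6500).
= 0.6463 × 0.5392 × 0.4360 × 0.3500 = 0.053179.

0.0532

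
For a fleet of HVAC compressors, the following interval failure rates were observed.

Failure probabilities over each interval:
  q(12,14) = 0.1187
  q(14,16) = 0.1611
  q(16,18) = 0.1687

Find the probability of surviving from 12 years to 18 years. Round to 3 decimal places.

0.615

Chaining the interval survival probabilities: (1 − 0.1187) × (1 − 0.1611) × (1 − 0.1687).
= 0.8813 × 0.8389 × 0.8313 = 0.614599.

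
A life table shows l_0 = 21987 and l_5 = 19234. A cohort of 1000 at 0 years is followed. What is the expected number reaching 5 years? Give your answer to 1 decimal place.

The relevant probability is 19234/21987 = 0.874790.
Expected number = 1000 × 0.874790 = 874.8.

874.8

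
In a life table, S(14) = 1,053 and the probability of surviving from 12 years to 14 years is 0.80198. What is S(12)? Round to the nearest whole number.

1313

S(12) = S(14) / p = 1,053 / 0.80198 = 1313.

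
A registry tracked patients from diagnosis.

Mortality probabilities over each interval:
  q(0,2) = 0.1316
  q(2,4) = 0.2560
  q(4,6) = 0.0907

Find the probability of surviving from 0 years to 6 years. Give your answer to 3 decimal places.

Survival from 0 to 6 is the product of surviving each interval: (1 − 0.1316) × (1 − 0.2560) × (1 − 0.0907).
= 0.8684 × 0.7440 × 0.9093 = 0.587489.

0.587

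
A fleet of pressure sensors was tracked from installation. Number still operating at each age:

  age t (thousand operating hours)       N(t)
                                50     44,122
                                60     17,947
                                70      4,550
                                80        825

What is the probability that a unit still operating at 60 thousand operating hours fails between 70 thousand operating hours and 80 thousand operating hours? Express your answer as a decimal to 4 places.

0.2076

This is the probability of reaching 70 but not 80, conditional on being operational at 60: (N(70) − N(80)) / N(60).
= (4,550 − 825) / 17,947 = 3,725 / 17,947 = 0.207556.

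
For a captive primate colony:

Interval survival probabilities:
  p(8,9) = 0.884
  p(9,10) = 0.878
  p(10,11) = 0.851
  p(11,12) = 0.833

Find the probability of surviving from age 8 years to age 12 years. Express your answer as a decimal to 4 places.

0.5502

Survival from 8 to 12 is the product of surviving each interval: 0.884 × 0.878 × 0.851 × 0.833.
= 0.550201.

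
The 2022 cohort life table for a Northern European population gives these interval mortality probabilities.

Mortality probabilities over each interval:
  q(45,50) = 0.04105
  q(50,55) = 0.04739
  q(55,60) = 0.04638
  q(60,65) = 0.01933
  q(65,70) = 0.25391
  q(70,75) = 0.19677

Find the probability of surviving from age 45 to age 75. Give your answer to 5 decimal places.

0.51197

P(survive 45→75) = (1 − 0.04105) × (1 − 0.04739) × (1 − 0.04638) × (1 − 0.01933) × (1 − 0.25391) × (1 − 0.19677).
= 0.95895 × 0.95261 × 0.95362 × 0.98067 × 0.74609 × 0.80323 = 0.511965.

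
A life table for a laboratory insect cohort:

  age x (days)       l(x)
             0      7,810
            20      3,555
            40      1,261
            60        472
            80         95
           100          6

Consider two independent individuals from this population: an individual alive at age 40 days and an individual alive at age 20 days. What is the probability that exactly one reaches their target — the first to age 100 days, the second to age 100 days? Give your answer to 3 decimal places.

0.006

p₁ = l(100)/l(40) = 6/1,261 = 0.004758; p₂ = l(100)/l(20) = 6/3,555 = 0.001688.
P(exactly one) = p₁(1−p₂) + (1−p₁)p₂ = 0.004750 + 0.001680 = 0.006430.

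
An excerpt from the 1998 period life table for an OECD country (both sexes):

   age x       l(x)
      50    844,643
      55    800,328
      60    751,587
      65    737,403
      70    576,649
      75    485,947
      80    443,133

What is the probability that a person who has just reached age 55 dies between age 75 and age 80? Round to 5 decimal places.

0.05350

This is the probability of reaching 75 but not 80, conditional on being alive at 55: (l(75) − l(80)) / l(55).
= (485,947 − 443,133) / 800,328 = 42,814 / 800,328 = 0.053496.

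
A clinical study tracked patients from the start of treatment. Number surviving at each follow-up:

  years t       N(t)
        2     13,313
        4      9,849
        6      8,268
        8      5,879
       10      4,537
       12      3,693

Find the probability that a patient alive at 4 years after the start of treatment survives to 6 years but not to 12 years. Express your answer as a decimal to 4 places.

This is the probability of reaching 6 but not 12, conditional on being alive at 4: (N(6) − N(12)) / N(4).
= (8,268 − 3,693) / 9,849 = 4,575 / 9,849 = 0.464514.

0.4645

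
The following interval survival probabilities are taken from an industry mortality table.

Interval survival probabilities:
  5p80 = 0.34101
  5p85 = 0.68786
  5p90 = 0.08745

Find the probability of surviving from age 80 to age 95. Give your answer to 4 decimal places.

0.0205

15p80 = 0.34101 × 0.68786 × 0.08745.
= 0.020513.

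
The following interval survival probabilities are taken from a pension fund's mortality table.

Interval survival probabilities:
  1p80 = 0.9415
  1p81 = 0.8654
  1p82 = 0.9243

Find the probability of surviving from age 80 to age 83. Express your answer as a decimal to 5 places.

The overall survival probability is 0.9415 × 0.8654 × 0.9243.
= 0.753096.

0.75310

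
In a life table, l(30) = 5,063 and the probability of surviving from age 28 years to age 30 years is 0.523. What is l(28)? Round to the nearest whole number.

l(28) = l(30) / p = 5,063 / 0.523 = 9681.

9681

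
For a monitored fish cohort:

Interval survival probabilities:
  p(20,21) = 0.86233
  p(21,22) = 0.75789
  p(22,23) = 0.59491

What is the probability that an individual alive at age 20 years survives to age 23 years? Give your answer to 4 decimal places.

0.3888

Chaining the interval survival probabilities: 0.86233 × 0.75789 × 0.59491.
= 0.388804.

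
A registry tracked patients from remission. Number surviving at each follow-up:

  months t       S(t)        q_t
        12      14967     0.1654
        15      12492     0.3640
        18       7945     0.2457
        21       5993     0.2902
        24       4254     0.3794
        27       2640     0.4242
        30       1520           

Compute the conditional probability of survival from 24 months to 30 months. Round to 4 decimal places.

The conditional survival probability is S(30)/S(24) = 1520/4254 = 0.357311.

0.3573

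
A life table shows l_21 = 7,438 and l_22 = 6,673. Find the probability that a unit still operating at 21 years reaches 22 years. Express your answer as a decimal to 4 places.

0.8971

The conditional survival probability is l_22/l_21 = 6,673/7,438 = 0.897150.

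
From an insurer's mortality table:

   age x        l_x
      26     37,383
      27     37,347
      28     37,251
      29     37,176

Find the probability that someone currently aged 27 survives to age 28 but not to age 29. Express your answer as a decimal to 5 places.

We want 1|1q27 = (l_28 − l_29)/l_27.
This is the probability of reaching 28 but not 29, conditional on being alive at 27: (l_28 − l_29) / l_27.
= (37,251 − 37,176) / 37,347 = 75 / 37,347 = 0.002008.

0.00201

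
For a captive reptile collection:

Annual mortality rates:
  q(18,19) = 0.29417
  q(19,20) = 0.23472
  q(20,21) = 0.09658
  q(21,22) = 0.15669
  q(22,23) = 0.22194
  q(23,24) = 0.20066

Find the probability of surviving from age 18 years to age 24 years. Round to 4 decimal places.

0.2559

The overall survival probability is (1 − 0.29417) × (1 − 0.23472) × (1 − 0.09658) × (1 − 0.15669) × (1 − 0.22194) × (1 − 0.20066).
= 0.70583 × 0.76528 × 0.90342 × 0.84331 × 0.77806 × 0.79934 = 0.255942.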